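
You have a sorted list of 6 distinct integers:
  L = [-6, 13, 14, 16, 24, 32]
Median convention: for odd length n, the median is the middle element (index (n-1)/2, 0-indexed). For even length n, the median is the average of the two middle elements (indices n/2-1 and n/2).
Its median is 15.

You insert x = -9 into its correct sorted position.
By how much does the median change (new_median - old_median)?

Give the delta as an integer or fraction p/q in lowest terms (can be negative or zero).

Answer: -1

Derivation:
Old median = 15
After inserting x = -9: new sorted = [-9, -6, 13, 14, 16, 24, 32]
New median = 14
Delta = 14 - 15 = -1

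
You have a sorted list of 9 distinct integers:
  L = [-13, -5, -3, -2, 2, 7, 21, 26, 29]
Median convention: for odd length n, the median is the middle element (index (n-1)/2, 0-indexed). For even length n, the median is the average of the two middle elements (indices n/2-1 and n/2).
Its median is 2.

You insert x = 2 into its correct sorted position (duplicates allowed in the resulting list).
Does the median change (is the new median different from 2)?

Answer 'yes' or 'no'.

Answer: no

Derivation:
Old median = 2
Insert x = 2
New median = 2
Changed? no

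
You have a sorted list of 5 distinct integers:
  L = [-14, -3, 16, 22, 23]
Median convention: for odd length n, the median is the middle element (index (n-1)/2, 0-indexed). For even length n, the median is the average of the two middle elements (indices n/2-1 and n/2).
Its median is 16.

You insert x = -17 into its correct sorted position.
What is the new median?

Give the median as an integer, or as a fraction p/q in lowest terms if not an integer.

Old list (sorted, length 5): [-14, -3, 16, 22, 23]
Old median = 16
Insert x = -17
Old length odd (5). Middle was index 2 = 16.
New length even (6). New median = avg of two middle elements.
x = -17: 0 elements are < x, 5 elements are > x.
New sorted list: [-17, -14, -3, 16, 22, 23]
New median = 13/2

Answer: 13/2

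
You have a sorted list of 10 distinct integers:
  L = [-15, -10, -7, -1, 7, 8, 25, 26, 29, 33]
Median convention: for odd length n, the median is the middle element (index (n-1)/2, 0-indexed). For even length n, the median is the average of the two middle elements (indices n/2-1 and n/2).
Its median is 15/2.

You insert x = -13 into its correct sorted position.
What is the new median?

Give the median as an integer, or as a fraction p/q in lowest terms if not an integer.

Answer: 7

Derivation:
Old list (sorted, length 10): [-15, -10, -7, -1, 7, 8, 25, 26, 29, 33]
Old median = 15/2
Insert x = -13
Old length even (10). Middle pair: indices 4,5 = 7,8.
New length odd (11). New median = single middle element.
x = -13: 1 elements are < x, 9 elements are > x.
New sorted list: [-15, -13, -10, -7, -1, 7, 8, 25, 26, 29, 33]
New median = 7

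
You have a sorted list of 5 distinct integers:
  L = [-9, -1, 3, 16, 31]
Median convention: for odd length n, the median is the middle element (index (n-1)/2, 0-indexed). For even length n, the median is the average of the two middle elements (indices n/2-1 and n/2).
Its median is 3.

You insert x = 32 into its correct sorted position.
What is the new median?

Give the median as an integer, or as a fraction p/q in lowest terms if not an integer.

Answer: 19/2

Derivation:
Old list (sorted, length 5): [-9, -1, 3, 16, 31]
Old median = 3
Insert x = 32
Old length odd (5). Middle was index 2 = 3.
New length even (6). New median = avg of two middle elements.
x = 32: 5 elements are < x, 0 elements are > x.
New sorted list: [-9, -1, 3, 16, 31, 32]
New median = 19/2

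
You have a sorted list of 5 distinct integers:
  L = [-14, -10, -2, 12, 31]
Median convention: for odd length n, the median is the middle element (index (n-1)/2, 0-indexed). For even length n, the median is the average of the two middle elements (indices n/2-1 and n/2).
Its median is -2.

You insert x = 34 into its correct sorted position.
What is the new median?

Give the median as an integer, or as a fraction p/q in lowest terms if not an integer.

Answer: 5

Derivation:
Old list (sorted, length 5): [-14, -10, -2, 12, 31]
Old median = -2
Insert x = 34
Old length odd (5). Middle was index 2 = -2.
New length even (6). New median = avg of two middle elements.
x = 34: 5 elements are < x, 0 elements are > x.
New sorted list: [-14, -10, -2, 12, 31, 34]
New median = 5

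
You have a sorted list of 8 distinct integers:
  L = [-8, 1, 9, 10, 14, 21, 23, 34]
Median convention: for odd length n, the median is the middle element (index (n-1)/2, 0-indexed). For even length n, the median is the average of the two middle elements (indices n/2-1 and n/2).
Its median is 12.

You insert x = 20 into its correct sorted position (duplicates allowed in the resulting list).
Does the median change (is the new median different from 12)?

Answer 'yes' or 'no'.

Old median = 12
Insert x = 20
New median = 14
Changed? yes

Answer: yes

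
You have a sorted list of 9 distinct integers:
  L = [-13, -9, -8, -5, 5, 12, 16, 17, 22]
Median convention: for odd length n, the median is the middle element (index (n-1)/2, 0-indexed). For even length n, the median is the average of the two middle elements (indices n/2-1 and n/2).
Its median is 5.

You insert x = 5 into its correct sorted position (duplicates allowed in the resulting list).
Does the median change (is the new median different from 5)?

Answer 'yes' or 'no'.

Old median = 5
Insert x = 5
New median = 5
Changed? no

Answer: no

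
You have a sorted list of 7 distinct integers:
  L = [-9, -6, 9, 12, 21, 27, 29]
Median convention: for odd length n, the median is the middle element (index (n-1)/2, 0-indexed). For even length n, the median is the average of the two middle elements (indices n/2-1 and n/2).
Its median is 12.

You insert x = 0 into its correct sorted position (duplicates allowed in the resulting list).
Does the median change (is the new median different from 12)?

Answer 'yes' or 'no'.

Old median = 12
Insert x = 0
New median = 21/2
Changed? yes

Answer: yes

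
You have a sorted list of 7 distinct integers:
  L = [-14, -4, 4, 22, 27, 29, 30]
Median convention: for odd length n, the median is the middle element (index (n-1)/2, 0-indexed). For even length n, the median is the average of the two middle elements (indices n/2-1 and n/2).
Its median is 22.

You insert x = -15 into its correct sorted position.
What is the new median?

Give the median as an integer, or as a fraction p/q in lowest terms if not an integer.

Answer: 13

Derivation:
Old list (sorted, length 7): [-14, -4, 4, 22, 27, 29, 30]
Old median = 22
Insert x = -15
Old length odd (7). Middle was index 3 = 22.
New length even (8). New median = avg of two middle elements.
x = -15: 0 elements are < x, 7 elements are > x.
New sorted list: [-15, -14, -4, 4, 22, 27, 29, 30]
New median = 13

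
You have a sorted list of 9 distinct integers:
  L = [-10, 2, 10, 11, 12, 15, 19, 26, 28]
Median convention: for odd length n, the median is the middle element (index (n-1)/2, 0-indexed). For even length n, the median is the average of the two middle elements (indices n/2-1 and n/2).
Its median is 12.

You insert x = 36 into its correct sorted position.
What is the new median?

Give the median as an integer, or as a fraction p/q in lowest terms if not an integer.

Old list (sorted, length 9): [-10, 2, 10, 11, 12, 15, 19, 26, 28]
Old median = 12
Insert x = 36
Old length odd (9). Middle was index 4 = 12.
New length even (10). New median = avg of two middle elements.
x = 36: 9 elements are < x, 0 elements are > x.
New sorted list: [-10, 2, 10, 11, 12, 15, 19, 26, 28, 36]
New median = 27/2

Answer: 27/2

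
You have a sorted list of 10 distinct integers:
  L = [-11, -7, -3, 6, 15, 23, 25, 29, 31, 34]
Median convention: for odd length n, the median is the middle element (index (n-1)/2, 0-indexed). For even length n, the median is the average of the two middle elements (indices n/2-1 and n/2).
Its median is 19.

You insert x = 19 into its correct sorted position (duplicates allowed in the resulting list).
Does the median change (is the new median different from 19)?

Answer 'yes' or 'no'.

Answer: no

Derivation:
Old median = 19
Insert x = 19
New median = 19
Changed? no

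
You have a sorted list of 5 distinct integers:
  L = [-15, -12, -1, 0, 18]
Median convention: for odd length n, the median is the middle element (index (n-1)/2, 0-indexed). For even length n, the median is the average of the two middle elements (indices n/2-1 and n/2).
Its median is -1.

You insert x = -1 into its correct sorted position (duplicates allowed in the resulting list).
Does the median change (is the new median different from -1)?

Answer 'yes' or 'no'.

Answer: no

Derivation:
Old median = -1
Insert x = -1
New median = -1
Changed? no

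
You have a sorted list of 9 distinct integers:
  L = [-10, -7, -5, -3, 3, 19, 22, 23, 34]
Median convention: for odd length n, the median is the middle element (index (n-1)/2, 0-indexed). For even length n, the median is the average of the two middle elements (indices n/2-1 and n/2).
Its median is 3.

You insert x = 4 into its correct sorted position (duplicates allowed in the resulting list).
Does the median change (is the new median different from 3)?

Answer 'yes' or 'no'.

Answer: yes

Derivation:
Old median = 3
Insert x = 4
New median = 7/2
Changed? yes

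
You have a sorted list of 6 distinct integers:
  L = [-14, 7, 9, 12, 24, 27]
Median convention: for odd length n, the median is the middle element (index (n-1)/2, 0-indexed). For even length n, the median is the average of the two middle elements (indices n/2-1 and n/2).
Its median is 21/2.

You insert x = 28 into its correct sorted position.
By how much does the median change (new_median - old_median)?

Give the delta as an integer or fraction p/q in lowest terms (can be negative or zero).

Old median = 21/2
After inserting x = 28: new sorted = [-14, 7, 9, 12, 24, 27, 28]
New median = 12
Delta = 12 - 21/2 = 3/2

Answer: 3/2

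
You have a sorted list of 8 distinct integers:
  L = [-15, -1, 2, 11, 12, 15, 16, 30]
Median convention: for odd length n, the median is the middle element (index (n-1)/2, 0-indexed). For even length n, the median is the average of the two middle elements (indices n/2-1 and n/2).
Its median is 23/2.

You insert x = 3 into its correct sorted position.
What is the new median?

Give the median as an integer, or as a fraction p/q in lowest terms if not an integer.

Old list (sorted, length 8): [-15, -1, 2, 11, 12, 15, 16, 30]
Old median = 23/2
Insert x = 3
Old length even (8). Middle pair: indices 3,4 = 11,12.
New length odd (9). New median = single middle element.
x = 3: 3 elements are < x, 5 elements are > x.
New sorted list: [-15, -1, 2, 3, 11, 12, 15, 16, 30]
New median = 11

Answer: 11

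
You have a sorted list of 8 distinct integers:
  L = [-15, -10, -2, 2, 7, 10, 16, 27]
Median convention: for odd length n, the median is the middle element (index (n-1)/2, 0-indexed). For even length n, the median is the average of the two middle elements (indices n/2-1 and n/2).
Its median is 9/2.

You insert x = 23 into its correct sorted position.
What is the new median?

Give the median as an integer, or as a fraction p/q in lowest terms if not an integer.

Old list (sorted, length 8): [-15, -10, -2, 2, 7, 10, 16, 27]
Old median = 9/2
Insert x = 23
Old length even (8). Middle pair: indices 3,4 = 2,7.
New length odd (9). New median = single middle element.
x = 23: 7 elements are < x, 1 elements are > x.
New sorted list: [-15, -10, -2, 2, 7, 10, 16, 23, 27]
New median = 7

Answer: 7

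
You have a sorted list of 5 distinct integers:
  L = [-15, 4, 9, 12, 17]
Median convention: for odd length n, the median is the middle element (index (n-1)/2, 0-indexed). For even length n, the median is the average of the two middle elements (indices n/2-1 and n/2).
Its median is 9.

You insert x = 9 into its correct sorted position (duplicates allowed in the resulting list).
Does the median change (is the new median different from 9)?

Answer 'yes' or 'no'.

Answer: no

Derivation:
Old median = 9
Insert x = 9
New median = 9
Changed? no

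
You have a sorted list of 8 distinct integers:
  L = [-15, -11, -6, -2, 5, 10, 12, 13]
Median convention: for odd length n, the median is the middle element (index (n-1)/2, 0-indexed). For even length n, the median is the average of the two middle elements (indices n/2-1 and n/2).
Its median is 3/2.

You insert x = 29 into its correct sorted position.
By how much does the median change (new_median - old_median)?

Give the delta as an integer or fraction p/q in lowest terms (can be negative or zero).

Old median = 3/2
After inserting x = 29: new sorted = [-15, -11, -6, -2, 5, 10, 12, 13, 29]
New median = 5
Delta = 5 - 3/2 = 7/2

Answer: 7/2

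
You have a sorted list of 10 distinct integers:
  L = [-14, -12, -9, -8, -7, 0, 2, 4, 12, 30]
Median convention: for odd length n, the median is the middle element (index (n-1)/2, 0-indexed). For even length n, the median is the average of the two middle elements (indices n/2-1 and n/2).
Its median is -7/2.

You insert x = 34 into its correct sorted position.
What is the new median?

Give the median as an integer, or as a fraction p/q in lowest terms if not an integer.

Answer: 0

Derivation:
Old list (sorted, length 10): [-14, -12, -9, -8, -7, 0, 2, 4, 12, 30]
Old median = -7/2
Insert x = 34
Old length even (10). Middle pair: indices 4,5 = -7,0.
New length odd (11). New median = single middle element.
x = 34: 10 elements are < x, 0 elements are > x.
New sorted list: [-14, -12, -9, -8, -7, 0, 2, 4, 12, 30, 34]
New median = 0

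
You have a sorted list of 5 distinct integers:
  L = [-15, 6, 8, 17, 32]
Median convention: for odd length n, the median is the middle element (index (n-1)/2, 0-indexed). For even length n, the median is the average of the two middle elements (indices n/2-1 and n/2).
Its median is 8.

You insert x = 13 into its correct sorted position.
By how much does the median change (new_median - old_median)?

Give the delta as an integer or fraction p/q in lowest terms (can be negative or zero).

Old median = 8
After inserting x = 13: new sorted = [-15, 6, 8, 13, 17, 32]
New median = 21/2
Delta = 21/2 - 8 = 5/2

Answer: 5/2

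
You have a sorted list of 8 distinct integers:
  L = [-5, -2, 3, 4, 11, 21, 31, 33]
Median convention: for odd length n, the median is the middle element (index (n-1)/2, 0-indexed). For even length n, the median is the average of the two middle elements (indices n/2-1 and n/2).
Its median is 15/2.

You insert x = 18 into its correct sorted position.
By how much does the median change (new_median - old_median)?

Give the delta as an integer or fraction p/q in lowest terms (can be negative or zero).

Old median = 15/2
After inserting x = 18: new sorted = [-5, -2, 3, 4, 11, 18, 21, 31, 33]
New median = 11
Delta = 11 - 15/2 = 7/2

Answer: 7/2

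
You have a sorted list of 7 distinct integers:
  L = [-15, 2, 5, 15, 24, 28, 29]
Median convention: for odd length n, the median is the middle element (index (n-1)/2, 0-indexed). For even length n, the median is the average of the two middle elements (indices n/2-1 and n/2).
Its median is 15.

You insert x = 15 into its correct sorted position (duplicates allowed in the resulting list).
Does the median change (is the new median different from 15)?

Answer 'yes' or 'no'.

Answer: no

Derivation:
Old median = 15
Insert x = 15
New median = 15
Changed? no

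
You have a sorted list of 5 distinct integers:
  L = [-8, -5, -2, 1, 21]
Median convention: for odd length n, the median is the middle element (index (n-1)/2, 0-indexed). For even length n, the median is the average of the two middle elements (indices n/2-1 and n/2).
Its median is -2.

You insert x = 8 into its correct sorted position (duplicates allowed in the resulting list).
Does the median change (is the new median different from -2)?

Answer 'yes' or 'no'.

Old median = -2
Insert x = 8
New median = -1/2
Changed? yes

Answer: yes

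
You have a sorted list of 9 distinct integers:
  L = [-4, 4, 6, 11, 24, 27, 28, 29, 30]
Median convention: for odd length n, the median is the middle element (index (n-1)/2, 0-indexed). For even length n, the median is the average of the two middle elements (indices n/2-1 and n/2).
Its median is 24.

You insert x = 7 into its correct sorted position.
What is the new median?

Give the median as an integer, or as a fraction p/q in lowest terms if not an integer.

Old list (sorted, length 9): [-4, 4, 6, 11, 24, 27, 28, 29, 30]
Old median = 24
Insert x = 7
Old length odd (9). Middle was index 4 = 24.
New length even (10). New median = avg of two middle elements.
x = 7: 3 elements are < x, 6 elements are > x.
New sorted list: [-4, 4, 6, 7, 11, 24, 27, 28, 29, 30]
New median = 35/2

Answer: 35/2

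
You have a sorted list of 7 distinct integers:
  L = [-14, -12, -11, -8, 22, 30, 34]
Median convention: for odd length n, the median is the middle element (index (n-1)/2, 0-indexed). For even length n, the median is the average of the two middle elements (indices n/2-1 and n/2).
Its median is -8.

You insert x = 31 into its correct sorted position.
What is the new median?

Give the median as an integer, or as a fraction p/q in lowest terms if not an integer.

Old list (sorted, length 7): [-14, -12, -11, -8, 22, 30, 34]
Old median = -8
Insert x = 31
Old length odd (7). Middle was index 3 = -8.
New length even (8). New median = avg of two middle elements.
x = 31: 6 elements are < x, 1 elements are > x.
New sorted list: [-14, -12, -11, -8, 22, 30, 31, 34]
New median = 7

Answer: 7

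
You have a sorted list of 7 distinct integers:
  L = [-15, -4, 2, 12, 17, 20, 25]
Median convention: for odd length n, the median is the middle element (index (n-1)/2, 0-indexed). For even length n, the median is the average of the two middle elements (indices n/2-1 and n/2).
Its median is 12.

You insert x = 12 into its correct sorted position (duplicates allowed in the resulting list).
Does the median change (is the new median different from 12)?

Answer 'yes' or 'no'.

Answer: no

Derivation:
Old median = 12
Insert x = 12
New median = 12
Changed? no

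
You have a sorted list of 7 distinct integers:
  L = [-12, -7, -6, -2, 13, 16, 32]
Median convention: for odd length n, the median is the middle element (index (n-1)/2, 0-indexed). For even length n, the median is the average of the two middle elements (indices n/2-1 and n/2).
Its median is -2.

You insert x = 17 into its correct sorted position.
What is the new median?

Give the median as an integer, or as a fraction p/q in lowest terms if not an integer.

Answer: 11/2

Derivation:
Old list (sorted, length 7): [-12, -7, -6, -2, 13, 16, 32]
Old median = -2
Insert x = 17
Old length odd (7). Middle was index 3 = -2.
New length even (8). New median = avg of two middle elements.
x = 17: 6 elements are < x, 1 elements are > x.
New sorted list: [-12, -7, -6, -2, 13, 16, 17, 32]
New median = 11/2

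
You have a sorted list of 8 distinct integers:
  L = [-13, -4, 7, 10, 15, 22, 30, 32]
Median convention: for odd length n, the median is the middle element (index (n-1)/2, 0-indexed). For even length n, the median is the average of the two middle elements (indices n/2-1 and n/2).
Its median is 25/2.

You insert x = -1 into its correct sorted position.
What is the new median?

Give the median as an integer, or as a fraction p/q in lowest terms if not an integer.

Answer: 10

Derivation:
Old list (sorted, length 8): [-13, -4, 7, 10, 15, 22, 30, 32]
Old median = 25/2
Insert x = -1
Old length even (8). Middle pair: indices 3,4 = 10,15.
New length odd (9). New median = single middle element.
x = -1: 2 elements are < x, 6 elements are > x.
New sorted list: [-13, -4, -1, 7, 10, 15, 22, 30, 32]
New median = 10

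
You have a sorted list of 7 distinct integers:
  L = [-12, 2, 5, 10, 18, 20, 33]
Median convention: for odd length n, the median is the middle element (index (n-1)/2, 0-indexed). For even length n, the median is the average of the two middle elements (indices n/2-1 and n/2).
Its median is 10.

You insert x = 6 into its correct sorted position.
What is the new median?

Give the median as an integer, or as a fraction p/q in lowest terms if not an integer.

Old list (sorted, length 7): [-12, 2, 5, 10, 18, 20, 33]
Old median = 10
Insert x = 6
Old length odd (7). Middle was index 3 = 10.
New length even (8). New median = avg of two middle elements.
x = 6: 3 elements are < x, 4 elements are > x.
New sorted list: [-12, 2, 5, 6, 10, 18, 20, 33]
New median = 8

Answer: 8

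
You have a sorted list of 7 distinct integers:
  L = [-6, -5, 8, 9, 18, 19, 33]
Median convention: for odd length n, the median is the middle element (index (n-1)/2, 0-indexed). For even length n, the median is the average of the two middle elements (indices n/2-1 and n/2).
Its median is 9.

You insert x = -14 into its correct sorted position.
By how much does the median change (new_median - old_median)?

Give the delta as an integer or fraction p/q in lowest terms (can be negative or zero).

Answer: -1/2

Derivation:
Old median = 9
After inserting x = -14: new sorted = [-14, -6, -5, 8, 9, 18, 19, 33]
New median = 17/2
Delta = 17/2 - 9 = -1/2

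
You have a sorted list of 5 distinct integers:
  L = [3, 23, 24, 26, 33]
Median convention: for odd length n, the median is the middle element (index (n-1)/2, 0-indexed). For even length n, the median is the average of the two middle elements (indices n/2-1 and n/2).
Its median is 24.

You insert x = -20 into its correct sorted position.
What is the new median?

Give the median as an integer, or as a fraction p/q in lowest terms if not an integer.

Old list (sorted, length 5): [3, 23, 24, 26, 33]
Old median = 24
Insert x = -20
Old length odd (5). Middle was index 2 = 24.
New length even (6). New median = avg of two middle elements.
x = -20: 0 elements are < x, 5 elements are > x.
New sorted list: [-20, 3, 23, 24, 26, 33]
New median = 47/2

Answer: 47/2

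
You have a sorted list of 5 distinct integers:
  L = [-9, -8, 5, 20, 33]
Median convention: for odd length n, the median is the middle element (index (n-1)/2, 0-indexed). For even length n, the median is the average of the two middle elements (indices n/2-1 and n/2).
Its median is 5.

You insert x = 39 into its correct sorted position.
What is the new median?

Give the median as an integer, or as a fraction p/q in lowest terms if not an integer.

Old list (sorted, length 5): [-9, -8, 5, 20, 33]
Old median = 5
Insert x = 39
Old length odd (5). Middle was index 2 = 5.
New length even (6). New median = avg of two middle elements.
x = 39: 5 elements are < x, 0 elements are > x.
New sorted list: [-9, -8, 5, 20, 33, 39]
New median = 25/2

Answer: 25/2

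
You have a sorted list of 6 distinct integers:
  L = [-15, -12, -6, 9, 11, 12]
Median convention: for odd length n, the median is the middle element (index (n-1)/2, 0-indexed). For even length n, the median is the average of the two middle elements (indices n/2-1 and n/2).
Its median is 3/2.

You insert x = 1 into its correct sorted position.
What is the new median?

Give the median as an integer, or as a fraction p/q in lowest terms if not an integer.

Old list (sorted, length 6): [-15, -12, -6, 9, 11, 12]
Old median = 3/2
Insert x = 1
Old length even (6). Middle pair: indices 2,3 = -6,9.
New length odd (7). New median = single middle element.
x = 1: 3 elements are < x, 3 elements are > x.
New sorted list: [-15, -12, -6, 1, 9, 11, 12]
New median = 1

Answer: 1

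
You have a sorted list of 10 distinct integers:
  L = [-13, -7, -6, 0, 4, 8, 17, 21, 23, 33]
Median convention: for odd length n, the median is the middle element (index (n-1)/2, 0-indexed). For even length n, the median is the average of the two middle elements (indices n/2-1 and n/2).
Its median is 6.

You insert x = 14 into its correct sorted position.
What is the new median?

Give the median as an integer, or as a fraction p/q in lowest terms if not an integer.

Old list (sorted, length 10): [-13, -7, -6, 0, 4, 8, 17, 21, 23, 33]
Old median = 6
Insert x = 14
Old length even (10). Middle pair: indices 4,5 = 4,8.
New length odd (11). New median = single middle element.
x = 14: 6 elements are < x, 4 elements are > x.
New sorted list: [-13, -7, -6, 0, 4, 8, 14, 17, 21, 23, 33]
New median = 8

Answer: 8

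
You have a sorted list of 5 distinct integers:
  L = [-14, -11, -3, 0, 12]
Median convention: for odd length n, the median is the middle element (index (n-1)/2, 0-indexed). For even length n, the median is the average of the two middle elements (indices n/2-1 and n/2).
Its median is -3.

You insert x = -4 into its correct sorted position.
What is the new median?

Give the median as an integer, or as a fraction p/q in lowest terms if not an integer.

Answer: -7/2

Derivation:
Old list (sorted, length 5): [-14, -11, -3, 0, 12]
Old median = -3
Insert x = -4
Old length odd (5). Middle was index 2 = -3.
New length even (6). New median = avg of two middle elements.
x = -4: 2 elements are < x, 3 elements are > x.
New sorted list: [-14, -11, -4, -3, 0, 12]
New median = -7/2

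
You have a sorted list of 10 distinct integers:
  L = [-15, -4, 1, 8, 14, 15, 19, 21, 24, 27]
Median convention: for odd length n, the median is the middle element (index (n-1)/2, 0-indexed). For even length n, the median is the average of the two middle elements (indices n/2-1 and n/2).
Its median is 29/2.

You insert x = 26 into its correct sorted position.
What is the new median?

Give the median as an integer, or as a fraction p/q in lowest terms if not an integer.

Old list (sorted, length 10): [-15, -4, 1, 8, 14, 15, 19, 21, 24, 27]
Old median = 29/2
Insert x = 26
Old length even (10). Middle pair: indices 4,5 = 14,15.
New length odd (11). New median = single middle element.
x = 26: 9 elements are < x, 1 elements are > x.
New sorted list: [-15, -4, 1, 8, 14, 15, 19, 21, 24, 26, 27]
New median = 15

Answer: 15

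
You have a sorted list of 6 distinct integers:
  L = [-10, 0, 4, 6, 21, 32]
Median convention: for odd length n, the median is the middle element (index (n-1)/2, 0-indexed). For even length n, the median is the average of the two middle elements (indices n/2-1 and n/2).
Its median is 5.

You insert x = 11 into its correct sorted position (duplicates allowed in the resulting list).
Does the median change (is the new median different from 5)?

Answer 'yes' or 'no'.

Old median = 5
Insert x = 11
New median = 6
Changed? yes

Answer: yes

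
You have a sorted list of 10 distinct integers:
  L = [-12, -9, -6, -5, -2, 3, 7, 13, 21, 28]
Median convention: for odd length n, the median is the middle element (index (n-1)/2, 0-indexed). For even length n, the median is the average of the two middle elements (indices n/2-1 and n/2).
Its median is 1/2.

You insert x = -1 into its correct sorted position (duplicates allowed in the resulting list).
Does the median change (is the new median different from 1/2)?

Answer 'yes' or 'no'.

Answer: yes

Derivation:
Old median = 1/2
Insert x = -1
New median = -1
Changed? yes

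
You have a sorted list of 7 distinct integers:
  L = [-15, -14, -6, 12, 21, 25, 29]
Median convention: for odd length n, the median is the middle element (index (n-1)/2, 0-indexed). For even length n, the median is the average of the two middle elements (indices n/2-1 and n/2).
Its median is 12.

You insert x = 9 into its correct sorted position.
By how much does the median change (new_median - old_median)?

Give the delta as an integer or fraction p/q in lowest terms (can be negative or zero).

Old median = 12
After inserting x = 9: new sorted = [-15, -14, -6, 9, 12, 21, 25, 29]
New median = 21/2
Delta = 21/2 - 12 = -3/2

Answer: -3/2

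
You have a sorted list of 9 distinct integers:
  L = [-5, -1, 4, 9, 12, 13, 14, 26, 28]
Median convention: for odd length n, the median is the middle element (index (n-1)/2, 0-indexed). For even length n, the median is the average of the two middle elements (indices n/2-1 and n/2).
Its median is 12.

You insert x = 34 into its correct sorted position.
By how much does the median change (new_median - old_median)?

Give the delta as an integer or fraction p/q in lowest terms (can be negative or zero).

Answer: 1/2

Derivation:
Old median = 12
After inserting x = 34: new sorted = [-5, -1, 4, 9, 12, 13, 14, 26, 28, 34]
New median = 25/2
Delta = 25/2 - 12 = 1/2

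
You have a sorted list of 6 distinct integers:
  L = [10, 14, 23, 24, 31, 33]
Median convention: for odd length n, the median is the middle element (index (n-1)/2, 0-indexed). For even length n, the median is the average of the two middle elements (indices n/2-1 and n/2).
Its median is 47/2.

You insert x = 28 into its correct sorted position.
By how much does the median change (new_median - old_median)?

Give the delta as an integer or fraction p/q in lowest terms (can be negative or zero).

Answer: 1/2

Derivation:
Old median = 47/2
After inserting x = 28: new sorted = [10, 14, 23, 24, 28, 31, 33]
New median = 24
Delta = 24 - 47/2 = 1/2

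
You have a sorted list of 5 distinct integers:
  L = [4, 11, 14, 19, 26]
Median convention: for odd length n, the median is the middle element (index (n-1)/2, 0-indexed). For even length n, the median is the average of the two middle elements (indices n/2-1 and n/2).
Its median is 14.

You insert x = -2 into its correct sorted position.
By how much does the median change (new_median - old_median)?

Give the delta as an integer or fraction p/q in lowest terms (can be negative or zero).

Answer: -3/2

Derivation:
Old median = 14
After inserting x = -2: new sorted = [-2, 4, 11, 14, 19, 26]
New median = 25/2
Delta = 25/2 - 14 = -3/2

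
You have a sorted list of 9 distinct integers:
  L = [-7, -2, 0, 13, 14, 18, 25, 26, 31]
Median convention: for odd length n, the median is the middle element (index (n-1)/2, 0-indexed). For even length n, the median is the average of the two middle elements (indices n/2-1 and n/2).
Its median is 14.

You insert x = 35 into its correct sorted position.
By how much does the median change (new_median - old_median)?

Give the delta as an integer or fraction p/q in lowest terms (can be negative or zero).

Old median = 14
After inserting x = 35: new sorted = [-7, -2, 0, 13, 14, 18, 25, 26, 31, 35]
New median = 16
Delta = 16 - 14 = 2

Answer: 2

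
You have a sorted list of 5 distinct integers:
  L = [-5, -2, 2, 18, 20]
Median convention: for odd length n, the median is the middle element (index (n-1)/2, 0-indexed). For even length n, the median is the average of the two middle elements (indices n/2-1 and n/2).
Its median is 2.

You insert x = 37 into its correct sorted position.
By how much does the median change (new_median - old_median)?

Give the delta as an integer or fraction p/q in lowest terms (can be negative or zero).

Answer: 8

Derivation:
Old median = 2
After inserting x = 37: new sorted = [-5, -2, 2, 18, 20, 37]
New median = 10
Delta = 10 - 2 = 8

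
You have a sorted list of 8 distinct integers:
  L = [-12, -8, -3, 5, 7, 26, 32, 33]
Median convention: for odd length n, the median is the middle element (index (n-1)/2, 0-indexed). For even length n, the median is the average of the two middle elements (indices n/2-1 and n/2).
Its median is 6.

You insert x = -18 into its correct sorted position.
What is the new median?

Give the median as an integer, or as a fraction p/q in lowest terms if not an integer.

Old list (sorted, length 8): [-12, -8, -3, 5, 7, 26, 32, 33]
Old median = 6
Insert x = -18
Old length even (8). Middle pair: indices 3,4 = 5,7.
New length odd (9). New median = single middle element.
x = -18: 0 elements are < x, 8 elements are > x.
New sorted list: [-18, -12, -8, -3, 5, 7, 26, 32, 33]
New median = 5

Answer: 5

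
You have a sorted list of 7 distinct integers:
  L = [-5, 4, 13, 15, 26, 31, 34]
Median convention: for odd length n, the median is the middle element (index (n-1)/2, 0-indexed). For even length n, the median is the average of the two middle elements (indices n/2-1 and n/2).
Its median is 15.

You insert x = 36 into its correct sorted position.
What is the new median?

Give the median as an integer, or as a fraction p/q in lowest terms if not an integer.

Old list (sorted, length 7): [-5, 4, 13, 15, 26, 31, 34]
Old median = 15
Insert x = 36
Old length odd (7). Middle was index 3 = 15.
New length even (8). New median = avg of two middle elements.
x = 36: 7 elements are < x, 0 elements are > x.
New sorted list: [-5, 4, 13, 15, 26, 31, 34, 36]
New median = 41/2

Answer: 41/2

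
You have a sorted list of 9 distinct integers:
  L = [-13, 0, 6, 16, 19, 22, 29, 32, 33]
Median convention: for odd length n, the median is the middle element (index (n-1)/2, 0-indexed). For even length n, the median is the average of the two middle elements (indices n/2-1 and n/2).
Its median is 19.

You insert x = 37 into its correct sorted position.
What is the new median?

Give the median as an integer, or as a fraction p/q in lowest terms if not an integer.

Old list (sorted, length 9): [-13, 0, 6, 16, 19, 22, 29, 32, 33]
Old median = 19
Insert x = 37
Old length odd (9). Middle was index 4 = 19.
New length even (10). New median = avg of two middle elements.
x = 37: 9 elements are < x, 0 elements are > x.
New sorted list: [-13, 0, 6, 16, 19, 22, 29, 32, 33, 37]
New median = 41/2

Answer: 41/2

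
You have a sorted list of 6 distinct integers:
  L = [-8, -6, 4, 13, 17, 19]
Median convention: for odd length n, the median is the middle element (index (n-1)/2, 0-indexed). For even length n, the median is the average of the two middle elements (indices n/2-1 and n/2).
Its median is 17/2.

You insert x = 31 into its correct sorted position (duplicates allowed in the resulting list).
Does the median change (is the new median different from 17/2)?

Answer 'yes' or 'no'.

Answer: yes

Derivation:
Old median = 17/2
Insert x = 31
New median = 13
Changed? yes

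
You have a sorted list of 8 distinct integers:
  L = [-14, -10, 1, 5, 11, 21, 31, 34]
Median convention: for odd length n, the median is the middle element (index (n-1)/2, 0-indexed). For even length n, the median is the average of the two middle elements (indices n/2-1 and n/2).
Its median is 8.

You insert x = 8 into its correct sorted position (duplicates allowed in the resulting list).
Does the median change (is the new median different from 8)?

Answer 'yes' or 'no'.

Old median = 8
Insert x = 8
New median = 8
Changed? no

Answer: no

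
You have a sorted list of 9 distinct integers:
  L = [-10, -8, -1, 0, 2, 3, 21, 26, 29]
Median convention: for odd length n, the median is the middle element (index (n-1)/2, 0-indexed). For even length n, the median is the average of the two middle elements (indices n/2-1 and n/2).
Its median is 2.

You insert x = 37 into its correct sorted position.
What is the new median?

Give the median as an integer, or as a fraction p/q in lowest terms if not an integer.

Answer: 5/2

Derivation:
Old list (sorted, length 9): [-10, -8, -1, 0, 2, 3, 21, 26, 29]
Old median = 2
Insert x = 37
Old length odd (9). Middle was index 4 = 2.
New length even (10). New median = avg of two middle elements.
x = 37: 9 elements are < x, 0 elements are > x.
New sorted list: [-10, -8, -1, 0, 2, 3, 21, 26, 29, 37]
New median = 5/2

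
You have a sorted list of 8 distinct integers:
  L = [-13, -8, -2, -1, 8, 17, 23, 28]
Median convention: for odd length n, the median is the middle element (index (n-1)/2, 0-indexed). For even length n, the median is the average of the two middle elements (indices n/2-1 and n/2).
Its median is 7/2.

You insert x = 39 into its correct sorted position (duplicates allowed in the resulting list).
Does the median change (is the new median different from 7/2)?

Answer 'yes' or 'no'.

Answer: yes

Derivation:
Old median = 7/2
Insert x = 39
New median = 8
Changed? yes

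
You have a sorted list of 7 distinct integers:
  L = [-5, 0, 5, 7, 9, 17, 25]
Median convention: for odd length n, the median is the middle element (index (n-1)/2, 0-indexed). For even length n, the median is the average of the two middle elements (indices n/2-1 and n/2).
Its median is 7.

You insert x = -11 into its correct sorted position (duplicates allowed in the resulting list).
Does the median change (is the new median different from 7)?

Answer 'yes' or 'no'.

Old median = 7
Insert x = -11
New median = 6
Changed? yes

Answer: yes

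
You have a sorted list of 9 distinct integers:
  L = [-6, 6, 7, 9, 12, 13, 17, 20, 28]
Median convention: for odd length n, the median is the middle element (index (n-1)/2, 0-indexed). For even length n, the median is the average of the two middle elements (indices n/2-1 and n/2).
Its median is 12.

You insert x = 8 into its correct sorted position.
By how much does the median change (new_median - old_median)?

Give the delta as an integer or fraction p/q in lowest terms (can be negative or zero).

Answer: -3/2

Derivation:
Old median = 12
After inserting x = 8: new sorted = [-6, 6, 7, 8, 9, 12, 13, 17, 20, 28]
New median = 21/2
Delta = 21/2 - 12 = -3/2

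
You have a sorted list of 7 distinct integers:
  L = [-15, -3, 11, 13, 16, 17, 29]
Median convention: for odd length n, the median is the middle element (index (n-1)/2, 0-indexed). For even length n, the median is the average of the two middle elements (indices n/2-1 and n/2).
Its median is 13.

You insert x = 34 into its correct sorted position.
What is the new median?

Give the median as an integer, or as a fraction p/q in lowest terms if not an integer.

Old list (sorted, length 7): [-15, -3, 11, 13, 16, 17, 29]
Old median = 13
Insert x = 34
Old length odd (7). Middle was index 3 = 13.
New length even (8). New median = avg of two middle elements.
x = 34: 7 elements are < x, 0 elements are > x.
New sorted list: [-15, -3, 11, 13, 16, 17, 29, 34]
New median = 29/2

Answer: 29/2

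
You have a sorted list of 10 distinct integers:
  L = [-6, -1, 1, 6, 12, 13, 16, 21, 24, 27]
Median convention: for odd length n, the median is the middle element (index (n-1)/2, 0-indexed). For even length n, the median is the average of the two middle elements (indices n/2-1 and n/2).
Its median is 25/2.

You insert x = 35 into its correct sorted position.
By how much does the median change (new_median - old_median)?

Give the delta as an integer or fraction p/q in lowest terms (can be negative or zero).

Answer: 1/2

Derivation:
Old median = 25/2
After inserting x = 35: new sorted = [-6, -1, 1, 6, 12, 13, 16, 21, 24, 27, 35]
New median = 13
Delta = 13 - 25/2 = 1/2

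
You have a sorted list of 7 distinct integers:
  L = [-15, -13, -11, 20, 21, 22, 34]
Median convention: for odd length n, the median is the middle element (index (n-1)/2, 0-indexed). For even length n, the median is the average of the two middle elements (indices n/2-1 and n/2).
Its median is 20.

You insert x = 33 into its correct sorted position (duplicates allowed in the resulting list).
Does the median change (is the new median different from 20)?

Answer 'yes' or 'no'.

Old median = 20
Insert x = 33
New median = 41/2
Changed? yes

Answer: yes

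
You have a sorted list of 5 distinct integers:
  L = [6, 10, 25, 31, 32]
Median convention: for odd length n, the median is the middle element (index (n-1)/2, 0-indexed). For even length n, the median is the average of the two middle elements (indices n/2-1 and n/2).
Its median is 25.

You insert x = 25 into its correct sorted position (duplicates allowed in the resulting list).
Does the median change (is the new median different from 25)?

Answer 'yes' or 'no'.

Answer: no

Derivation:
Old median = 25
Insert x = 25
New median = 25
Changed? no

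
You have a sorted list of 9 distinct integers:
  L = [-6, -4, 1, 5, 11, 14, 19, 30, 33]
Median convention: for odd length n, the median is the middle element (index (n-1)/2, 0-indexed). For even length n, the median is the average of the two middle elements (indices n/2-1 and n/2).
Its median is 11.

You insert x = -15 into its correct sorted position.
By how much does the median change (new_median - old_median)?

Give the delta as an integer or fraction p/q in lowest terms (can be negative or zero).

Old median = 11
After inserting x = -15: new sorted = [-15, -6, -4, 1, 5, 11, 14, 19, 30, 33]
New median = 8
Delta = 8 - 11 = -3

Answer: -3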